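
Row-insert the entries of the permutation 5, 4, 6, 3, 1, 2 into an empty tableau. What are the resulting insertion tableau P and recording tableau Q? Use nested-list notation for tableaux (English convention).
Insert each entry of the permutation into P by Schensted row insertion, recording in Q the position of each new cell.

Insert 5: appended to row 1. P = [[5]].
Insert 4: 4 bumps 5 from row 1; 5 starts row 2. P = [[4], [5]].
Insert 6: appended to row 1. P = [[4, 6], [5]].
Insert 3: 3 bumps 4 from row 1; 4 bumps 5 from row 2; 5 starts row 3. P = [[3, 6], [4], [5]].
Insert 1: 1 bumps 3 from row 1; 3 bumps 4 from row 2; 4 bumps 5 from row 3; 5 starts row 4. P = [[1, 6], [3], [4], [5]].
Insert 2: 2 bumps 6 from row 1; 6 appends to row 2. P = [[1, 2], [3, 6], [4], [5]].

So P = [[1, 2], [3, 6], [4], [5]], Q = [[1, 3], [2, 6], [4], [5]].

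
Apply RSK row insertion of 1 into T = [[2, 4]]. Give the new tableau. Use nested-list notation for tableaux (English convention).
[[1, 4], [2]]

In row 1, 1 replaces 2 (the leftmost entry greater than 1); 2 is bumped to row 2. 2 starts a new row 2. The new tableau is [[1, 4], [2]].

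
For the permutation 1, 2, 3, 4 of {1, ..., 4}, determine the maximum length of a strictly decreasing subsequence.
1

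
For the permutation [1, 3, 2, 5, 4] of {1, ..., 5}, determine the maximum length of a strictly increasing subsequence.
3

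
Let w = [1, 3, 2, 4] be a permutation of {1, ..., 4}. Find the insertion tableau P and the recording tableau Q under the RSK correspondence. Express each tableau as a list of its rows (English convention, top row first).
Insert each entry of the permutation into P by Schensted row insertion, recording in Q the position of each new cell.

After inserting 1: P = [[1]].
After inserting 3: P = [[1, 3]].
After inserting 2: P = [[1, 2], [3]].
After inserting 4: P = [[1, 2, 4], [3]].

So P = [[1, 2, 4], [3]], Q = [[1, 2, 4], [3]].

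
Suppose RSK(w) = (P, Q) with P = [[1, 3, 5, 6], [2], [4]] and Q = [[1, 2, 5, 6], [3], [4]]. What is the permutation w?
Reverse RSK: for i = n, n-1, ..., 1, locate i in Q, remove the corresponding corner cell from P, and reverse-bump its entry up through P; the value ejected from row 1 is w(i).

So w = 2 4 3 1 5 6.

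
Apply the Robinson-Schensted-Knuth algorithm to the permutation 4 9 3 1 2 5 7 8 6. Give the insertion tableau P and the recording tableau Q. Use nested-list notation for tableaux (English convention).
Insert each entry of the permutation into P by Schensted row insertion, recording in Q the position of each new cell.

Insert 4: appended to row 1. P = [[4]].
Insert 9: appended to row 1. P = [[4, 9]].
Insert 3: 3 bumps 4 from row 1; 4 starts row 2. P = [[3, 9], [4]].
Insert 1: 1 bumps 3 from row 1; 3 bumps 4 from row 2; 4 starts row 3. P = [[1, 9], [3], [4]].
Insert 2: 2 bumps 9 from row 1; 9 appends to row 2. P = [[1, 2], [3, 9], [4]].
Insert 5: appended to row 1. P = [[1, 2, 5], [3, 9], [4]].
Insert 7: appended to row 1. P = [[1, 2, 5, 7], [3, 9], [4]].
Insert 8: appended to row 1. P = [[1, 2, 5, 7, 8], [3, 9], [4]].
Insert 6: 6 bumps 7 from row 1; 7 bumps 9 from row 2; 9 appends to row 3. P = [[1, 2, 5, 6, 8], [3, 7], [4, 9]].

So P = [[1, 2, 5, 6, 8], [3, 7], [4, 9]], Q = [[1, 2, 6, 7, 8], [3, 5], [4, 9]].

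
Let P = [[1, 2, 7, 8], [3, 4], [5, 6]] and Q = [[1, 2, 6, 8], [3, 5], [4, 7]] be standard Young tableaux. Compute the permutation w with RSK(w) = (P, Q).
Reverse RSK: for i = n, n-1, ..., 1, locate i in Q, remove the corresponding corner cell from P, and reverse-bump its entry up through P; the value ejected from row 1 is w(i).

So w = 5 6 3 1 4 7 2 8.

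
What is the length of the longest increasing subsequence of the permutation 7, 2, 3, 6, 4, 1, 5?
4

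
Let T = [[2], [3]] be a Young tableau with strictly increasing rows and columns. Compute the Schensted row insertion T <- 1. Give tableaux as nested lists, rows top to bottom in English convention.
In row 1, 1 replaces 2 (the leftmost entry greater than 1); 2 is bumped to row 2. In row 2, 2 replaces 3 (the leftmost entry greater than 2); 3 is bumped to row 3. 3 starts a new row 3. The new tableau is [[1], [2], [3]].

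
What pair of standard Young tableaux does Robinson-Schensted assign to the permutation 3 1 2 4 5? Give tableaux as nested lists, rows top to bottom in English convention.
Insert each entry of the permutation into P by Schensted row insertion, recording in Q the position of each new cell.

After inserting 3: P = [[3]].
After inserting 1: P = [[1], [3]].
After inserting 2: P = [[1, 2], [3]].
After inserting 4: P = [[1, 2, 4], [3]].
After inserting 5: P = [[1, 2, 4, 5], [3]].

So P = [[1, 2, 4, 5], [3]], Q = [[1, 3, 4, 5], [2]].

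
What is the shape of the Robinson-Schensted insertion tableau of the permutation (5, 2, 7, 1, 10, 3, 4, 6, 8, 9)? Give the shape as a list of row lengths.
Row-insert each entry into an empty tableau.

After inserting 5: P = [[5]].
After inserting 2: P = [[2], [5]].
After inserting 7: P = [[2, 7], [5]].
After inserting 1: P = [[1, 7], [2], [5]].
After inserting 10: P = [[1, 7, 10], [2], [5]].
After inserting 3: P = [[1, 3, 10], [2, 7], [5]].
After inserting 4: P = [[1, 3, 4], [2, 7, 10], [5]].
After inserting 6: P = [[1, 3, 4, 6], [2, 7, 10], [5]].
After inserting 8: P = [[1, 3, 4, 6, 8], [2, 7, 10], [5]].
After inserting 9: P = [[1, 3, 4, 6, 8, 9], [2, 7, 10], [5]].

The final insertion tableau P = [[1, 3, 4, 6, 8, 9], [2, 7, 10], [5]] has shape [6, 3, 1].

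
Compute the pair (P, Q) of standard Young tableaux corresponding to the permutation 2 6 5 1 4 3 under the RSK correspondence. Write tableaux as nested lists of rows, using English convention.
Insert each entry of the permutation into P by Schensted row insertion, recording in Q the position of each new cell.

After inserting 2: P = [[2]].
After inserting 6: P = [[2, 6]].
After inserting 5: P = [[2, 5], [6]].
After inserting 1: P = [[1, 5], [2], [6]].
After inserting 4: P = [[1, 4], [2, 5], [6]].
After inserting 3: P = [[1, 3], [2, 4], [5], [6]].

So P = [[1, 3], [2, 4], [5], [6]], Q = [[1, 2], [3, 5], [4], [6]].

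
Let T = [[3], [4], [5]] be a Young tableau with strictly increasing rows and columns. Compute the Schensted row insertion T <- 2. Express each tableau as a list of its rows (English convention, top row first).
[[2], [3], [4], [5]]

In row 1, 2 replaces 3 (the leftmost entry greater than 2); 3 is bumped to row 2. In row 2, 3 replaces 4 (the leftmost entry greater than 3); 4 is bumped to row 3. In row 3, 4 replaces 5 (the leftmost entry greater than 4); 5 is bumped to row 4. 5 starts a new row 4. The new tableau is [[2], [3], [4], [5]].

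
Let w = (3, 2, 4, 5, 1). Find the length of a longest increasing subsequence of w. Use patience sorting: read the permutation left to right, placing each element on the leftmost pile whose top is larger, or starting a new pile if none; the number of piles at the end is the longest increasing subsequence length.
3: new pile. tops = [3]
2: onto pile 1 (replacing 3). tops = [2]
4: new pile. tops = [2, 4]
5: new pile. tops = [2, 4, 5]
1: onto pile 1 (replacing 2). tops = [1, 4, 5]

3 piles, so the longest increasing subsequence has length 3.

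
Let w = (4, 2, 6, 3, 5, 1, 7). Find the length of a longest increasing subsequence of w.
4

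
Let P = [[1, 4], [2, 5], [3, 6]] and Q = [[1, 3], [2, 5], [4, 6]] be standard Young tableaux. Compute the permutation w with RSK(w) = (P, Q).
3 2 6 1 5 4

Reverse the RSK construction: for i from n down to 1, find the cell of Q containing i, remove the entry at that cell from P, and reverse-bump it up through P; the value ejected from row 1 is w(i).

Step i=6: Q has 6 at row 3, column 2; remove 6 from row 3 of P and reverse-bump: 6 enters row 2 and ejects 5; 5 enters row 1 and ejects 4. So w(6) = 4. P is now [[1, 5], [2, 6], [3]].
Step i=5: Q has 5 at row 2, column 2; remove 6 from row 2 of P and reverse-bump: 6 enters row 1 and ejects 5. So w(5) = 5. P is now [[1, 6], [2], [3]].
Step i=4: Q has 4 at row 3, column 1; remove 3 from row 3 of P and reverse-bump: 3 enters row 2 and ejects 2; 2 enters row 1 and ejects 1. So w(4) = 1. P is now [[2, 6], [3]].
Step i=3: Q has 3 at row 1, column 2; remove that cell from P, ejecting 6. So w(3) = 6. P is now [[2], [3]].
Step i=2: Q has 2 at row 2, column 1; remove 3 from row 2 of P and reverse-bump: 3 enters row 1 and ejects 2. So w(2) = 2. P is now [[3]].
Step i=1: Q has 1 at row 1, column 1; remove that cell from P, ejecting 3. So w(1) = 3. P is now [].

So w = 3 2 6 1 5 4.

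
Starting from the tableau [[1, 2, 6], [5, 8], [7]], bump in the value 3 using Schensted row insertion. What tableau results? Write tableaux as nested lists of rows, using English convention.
[[1, 2, 3], [5, 6], [7, 8]]

In row 1, 3 replaces 6 (the leftmost entry greater than 3); 6 is bumped to row 2. In row 2, 6 replaces 8 (the leftmost entry greater than 6); 8 is bumped to row 3. 8 is appended to row 3. The new tableau is [[1, 2, 3], [5, 6], [7, 8]].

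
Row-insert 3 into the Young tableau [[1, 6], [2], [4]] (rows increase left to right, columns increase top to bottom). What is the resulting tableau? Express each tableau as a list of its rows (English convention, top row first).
[[1, 3], [2, 6], [4]]

In row 1, 3 replaces 6 (the leftmost entry greater than 3); 6 is bumped to row 2. 6 is appended to row 2. The new tableau is [[1, 3], [2, 6], [4]].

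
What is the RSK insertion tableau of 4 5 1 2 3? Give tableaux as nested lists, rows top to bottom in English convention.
P = [[1, 2, 3], [4, 5]]

Insert 4: appended to row 1. P = [[4]].
Insert 5: appended to row 1. P = [[4, 5]].
Insert 1: 1 bumps 4 from row 1; 4 starts row 2. P = [[1, 5], [4]].
Insert 2: 2 bumps 5 from row 1; 5 appends to row 2. P = [[1, 2], [4, 5]].
Insert 3: appended to row 1. P = [[1, 2, 3], [4, 5]].

So P = [[1, 2, 3], [4, 5]].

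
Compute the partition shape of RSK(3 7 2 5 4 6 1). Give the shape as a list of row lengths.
[3, 2, 1, 1]

Row-insert each entry into an empty tableau.

After inserting 3: P = [[3]].
After inserting 7: P = [[3, 7]].
After inserting 2: P = [[2, 7], [3]].
After inserting 5: P = [[2, 5], [3, 7]].
After inserting 4: P = [[2, 4], [3, 5], [7]].
After inserting 6: P = [[2, 4, 6], [3, 5], [7]].
After inserting 1: P = [[1, 4, 6], [2, 5], [3], [7]].

The final insertion tableau P = [[1, 4, 6], [2, 5], [3], [7]] has shape [3, 2, 1, 1].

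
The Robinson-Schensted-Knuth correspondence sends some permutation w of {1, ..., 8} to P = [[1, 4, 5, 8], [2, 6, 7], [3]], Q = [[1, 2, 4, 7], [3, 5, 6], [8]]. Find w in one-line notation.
Reverse RSK: for i = n, n-1, ..., 1, locate i in Q, remove the corresponding corner cell from P, and reverse-bump its entry up through P; the value ejected from row 1 is w(i).

So w = 3 6 2 7 4 5 8 1.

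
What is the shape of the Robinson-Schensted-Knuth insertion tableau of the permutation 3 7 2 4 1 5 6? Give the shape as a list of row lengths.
RSK row insertion gives P = [[1, 4, 5, 6], [2, 7], [3]], which has shape [4, 2, 1].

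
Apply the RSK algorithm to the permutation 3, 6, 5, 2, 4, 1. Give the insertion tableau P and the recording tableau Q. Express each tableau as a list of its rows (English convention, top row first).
Insert each entry of the permutation into P by Schensted row insertion, recording in Q the position of each new cell.

After inserting 3: P = [[3]].
After inserting 6: P = [[3, 6]].
After inserting 5: P = [[3, 5], [6]].
After inserting 2: P = [[2, 5], [3], [6]].
After inserting 4: P = [[2, 4], [3, 5], [6]].
After inserting 1: P = [[1, 4], [2, 5], [3], [6]].

So P = [[1, 4], [2, 5], [3], [6]], Q = [[1, 2], [3, 5], [4], [6]].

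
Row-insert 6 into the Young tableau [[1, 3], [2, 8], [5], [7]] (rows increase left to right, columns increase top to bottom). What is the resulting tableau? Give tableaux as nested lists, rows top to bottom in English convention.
[[1, 3, 6], [2, 8], [5], [7]]

6 is larger than every entry of row 1, so it is appended to row 1. The new tableau is [[1, 3, 6], [2, 8], [5], [7]].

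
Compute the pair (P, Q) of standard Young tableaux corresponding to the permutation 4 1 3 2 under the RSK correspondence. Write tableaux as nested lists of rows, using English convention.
P = [[1, 2], [3], [4]], Q = [[1, 3], [2], [4]]

Insert each entry of the permutation into P by Schensted row insertion, recording in Q the position of each new cell.

Insert 4: appended to row 1. P = [[4]].
Insert 1: 1 bumps 4 from row 1; 4 starts row 2. P = [[1], [4]].
Insert 3: appended to row 1. P = [[1, 3], [4]].
Insert 2: 2 bumps 3 from row 1; 3 bumps 4 from row 2; 4 starts row 3. P = [[1, 2], [3], [4]].

So P = [[1, 2], [3], [4]], Q = [[1, 3], [2], [4]].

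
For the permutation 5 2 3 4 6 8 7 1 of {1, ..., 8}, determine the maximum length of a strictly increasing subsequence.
5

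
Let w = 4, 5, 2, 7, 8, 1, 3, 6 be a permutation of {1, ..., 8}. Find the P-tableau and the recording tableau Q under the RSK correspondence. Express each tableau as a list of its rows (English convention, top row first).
Insert each entry of the permutation into P by Schensted row insertion, recording in Q the position of each new cell.

Insert 4: appended to row 1. P = [[4]].
Insert 5: appended to row 1. P = [[4, 5]].
Insert 2: 2 bumps 4 from row 1; 4 starts row 2. P = [[2, 5], [4]].
Insert 7: appended to row 1. P = [[2, 5, 7], [4]].
Insert 8: appended to row 1. P = [[2, 5, 7, 8], [4]].
Insert 1: 1 bumps 2 from row 1; 2 bumps 4 from row 2; 4 starts row 3. P = [[1, 5, 7, 8], [2], [4]].
Insert 3: 3 bumps 5 from row 1; 5 appends to row 2. P = [[1, 3, 7, 8], [2, 5], [4]].
Insert 6: 6 bumps 7 from row 1; 7 appends to row 2. P = [[1, 3, 6, 8], [2, 5, 7], [4]].

So P = [[1, 3, 6, 8], [2, 5, 7], [4]], Q = [[1, 2, 4, 5], [3, 7, 8], [6]].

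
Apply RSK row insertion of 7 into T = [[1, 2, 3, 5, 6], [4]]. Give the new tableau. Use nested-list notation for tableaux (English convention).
7 is larger than every entry of row 1, so it is appended to row 1. The new tableau is [[1, 2, 3, 5, 6, 7], [4]].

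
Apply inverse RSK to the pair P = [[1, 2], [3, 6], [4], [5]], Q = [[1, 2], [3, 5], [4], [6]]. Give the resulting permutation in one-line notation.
5 6 4 1 3 2

Reverse the RSK construction: for i from n down to 1, find the cell of Q containing i, remove the entry at that cell from P, and reverse-bump it up through P; the value ejected from row 1 is w(i).

Step i=6: Q has 6 at row 4, column 1; remove 5 from row 4 of P and reverse-bump: 5 enters row 3 and ejects 4; 4 enters row 2 and ejects 3; 3 enters row 1 and ejects 2. So w(6) = 2. P is now [[1, 3], [4, 6], [5]].
Step i=5: Q has 5 at row 2, column 2; remove 6 from row 2 of P and reverse-bump: 6 enters row 1 and ejects 3. So w(5) = 3. P is now [[1, 6], [4], [5]].
Step i=4: Q has 4 at row 3, column 1; remove 5 from row 3 of P and reverse-bump: 5 enters row 2 and ejects 4; 4 enters row 1 and ejects 1. So w(4) = 1. P is now [[4, 6], [5]].
Step i=3: Q has 3 at row 2, column 1; remove 5 from row 2 of P and reverse-bump: 5 enters row 1 and ejects 4. So w(3) = 4. P is now [[5, 6]].
Step i=2: Q has 2 at row 1, column 2; remove that cell from P, ejecting 6. So w(2) = 6. P is now [[5]].
Step i=1: Q has 1 at row 1, column 1; remove that cell from P, ejecting 5. So w(1) = 5. P is now [].

So w = 5 6 4 1 3 2.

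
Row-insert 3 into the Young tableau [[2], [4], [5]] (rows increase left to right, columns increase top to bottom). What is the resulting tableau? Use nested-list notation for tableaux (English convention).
[[2, 3], [4], [5]]

3 is larger than every entry of row 1, so it is appended to row 1. The new tableau is [[2, 3], [4], [5]].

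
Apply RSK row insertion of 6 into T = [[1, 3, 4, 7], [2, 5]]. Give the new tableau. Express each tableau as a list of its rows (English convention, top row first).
[[1, 3, 4, 6], [2, 5, 7]]

In row 1, 6 replaces 7 (the leftmost entry greater than 6); 7 is bumped to row 2. 7 is appended to row 2. The new tableau is [[1, 3, 4, 6], [2, 5, 7]].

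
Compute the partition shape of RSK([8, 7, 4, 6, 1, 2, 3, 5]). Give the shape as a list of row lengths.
RSK row insertion gives P = [[1, 2, 3, 5], [4, 6], [7], [8]], which has shape [4, 2, 1, 1].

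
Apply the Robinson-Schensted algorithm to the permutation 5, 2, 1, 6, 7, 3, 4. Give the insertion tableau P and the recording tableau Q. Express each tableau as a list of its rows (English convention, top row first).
P = [[1, 3, 4], [2, 6, 7], [5]], Q = [[1, 4, 5], [2, 6, 7], [3]]

Insert each entry of the permutation into P by Schensted row insertion, recording in Q the position of each new cell.

Insert 5: appended to row 1. P = [[5]].
Insert 2: 2 bumps 5 from row 1; 5 starts row 2. P = [[2], [5]].
Insert 1: 1 bumps 2 from row 1; 2 bumps 5 from row 2; 5 starts row 3. P = [[1], [2], [5]].
Insert 6: appended to row 1. P = [[1, 6], [2], [5]].
Insert 7: appended to row 1. P = [[1, 6, 7], [2], [5]].
Insert 3: 3 bumps 6 from row 1; 6 appends to row 2. P = [[1, 3, 7], [2, 6], [5]].
Insert 4: 4 bumps 7 from row 1; 7 appends to row 2. P = [[1, 3, 4], [2, 6, 7], [5]].

So P = [[1, 3, 4], [2, 6, 7], [5]], Q = [[1, 4, 5], [2, 6, 7], [3]].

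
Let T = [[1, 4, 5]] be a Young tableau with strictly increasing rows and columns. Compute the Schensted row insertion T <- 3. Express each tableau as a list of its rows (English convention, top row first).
In row 1, 3 replaces 4 (the leftmost entry greater than 3); 4 is bumped to row 2. 4 starts a new row 2. The new tableau is [[1, 3, 5], [4]].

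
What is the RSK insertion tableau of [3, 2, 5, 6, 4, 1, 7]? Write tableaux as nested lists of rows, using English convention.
P = [[1, 4, 6, 7], [2, 5], [3]]

Insert 3: appended to row 1. P = [[3]].
Insert 2: 2 bumps 3 from row 1; 3 starts row 2. P = [[2], [3]].
Insert 5: appended to row 1. P = [[2, 5], [3]].
Insert 6: appended to row 1. P = [[2, 5, 6], [3]].
Insert 4: 4 bumps 5 from row 1; 5 appends to row 2. P = [[2, 4, 6], [3, 5]].
Insert 1: 1 bumps 2 from row 1; 2 bumps 3 from row 2; 3 starts row 3. P = [[1, 4, 6], [2, 5], [3]].
Insert 7: appended to row 1. P = [[1, 4, 6, 7], [2, 5], [3]].

So P = [[1, 4, 6, 7], [2, 5], [3]].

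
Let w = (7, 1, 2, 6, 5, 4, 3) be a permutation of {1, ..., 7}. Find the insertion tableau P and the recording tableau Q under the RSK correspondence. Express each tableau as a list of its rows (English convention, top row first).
Insert each entry of the permutation into P by Schensted row insertion, recording in Q the position of each new cell.

After inserting 7: P = [[7]].
After inserting 1: P = [[1], [7]].
After inserting 2: P = [[1, 2], [7]].
After inserting 6: P = [[1, 2, 6], [7]].
After inserting 5: P = [[1, 2, 5], [6], [7]].
After inserting 4: P = [[1, 2, 4], [5], [6], [7]].
After inserting 3: P = [[1, 2, 3], [4], [5], [6], [7]].

So P = [[1, 2, 3], [4], [5], [6], [7]], Q = [[1, 3, 4], [2], [5], [6], [7]].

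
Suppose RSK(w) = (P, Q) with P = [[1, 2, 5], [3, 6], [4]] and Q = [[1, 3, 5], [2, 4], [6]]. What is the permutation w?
Reverse RSK: for i = n, n-1, ..., 1, locate i in Q, remove the corresponding corner cell from P, and reverse-bump its entry up through P; the value ejected from row 1 is w(i).

So w = 4 1 6 3 5 2.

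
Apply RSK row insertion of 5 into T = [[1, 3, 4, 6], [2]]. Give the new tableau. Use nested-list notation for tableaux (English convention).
[[1, 3, 4, 5], [2, 6]]

In row 1, 5 replaces 6 (the leftmost entry greater than 5); 6 is bumped to row 2. 6 is appended to row 2. The new tableau is [[1, 3, 4, 5], [2, 6]].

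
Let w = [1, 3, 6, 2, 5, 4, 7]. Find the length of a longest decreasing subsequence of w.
3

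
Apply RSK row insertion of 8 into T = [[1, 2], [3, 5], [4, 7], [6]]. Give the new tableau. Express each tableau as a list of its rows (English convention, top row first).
[[1, 2, 8], [3, 5], [4, 7], [6]]

8 is larger than every entry of row 1, so it is appended to row 1. The new tableau is [[1, 2, 8], [3, 5], [4, 7], [6]].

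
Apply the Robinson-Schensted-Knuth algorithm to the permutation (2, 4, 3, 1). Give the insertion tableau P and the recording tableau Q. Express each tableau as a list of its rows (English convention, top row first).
Insert each entry of the permutation into P by Schensted row insertion, recording in Q the position of each new cell.

After inserting 2: P = [[2]].
After inserting 4: P = [[2, 4]].
After inserting 3: P = [[2, 3], [4]].
After inserting 1: P = [[1, 3], [2], [4]].

So P = [[1, 3], [2], [4]], Q = [[1, 2], [3], [4]].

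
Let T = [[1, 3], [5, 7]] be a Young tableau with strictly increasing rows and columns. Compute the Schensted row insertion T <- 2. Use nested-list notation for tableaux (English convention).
In row 1, 2 replaces 3 (the leftmost entry greater than 2); 3 is bumped to row 2. In row 2, 3 replaces 5 (the leftmost entry greater than 3); 5 is bumped to row 3. 5 starts a new row 3. The new tableau is [[1, 2], [3, 7], [5]].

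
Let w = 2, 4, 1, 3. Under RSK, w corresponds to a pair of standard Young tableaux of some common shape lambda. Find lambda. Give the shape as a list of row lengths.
[2, 2]

Row-insert each entry into an empty tableau.

After inserting 2: P = [[2]].
After inserting 4: P = [[2, 4]].
After inserting 1: P = [[1, 4], [2]].
After inserting 3: P = [[1, 3], [2, 4]].

The final insertion tableau P = [[1, 3], [2, 4]] has shape [2, 2].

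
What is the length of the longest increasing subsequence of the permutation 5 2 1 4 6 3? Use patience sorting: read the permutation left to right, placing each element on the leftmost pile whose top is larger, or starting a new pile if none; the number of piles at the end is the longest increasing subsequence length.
3

5: new pile. tops = [5]
2: onto pile 1 (replacing 5). tops = [2]
1: onto pile 1 (replacing 2). tops = [1]
4: new pile. tops = [1, 4]
6: new pile. tops = [1, 4, 6]
3: onto pile 2 (replacing 4). tops = [1, 3, 6]

3 piles, so the longest increasing subsequence has length 3.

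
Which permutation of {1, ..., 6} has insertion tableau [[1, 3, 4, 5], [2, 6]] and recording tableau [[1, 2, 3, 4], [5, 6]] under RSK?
2 3 4 6 1 5

Reverse the RSK construction: for i from n down to 1, find the cell of Q containing i, remove the entry at that cell from P, and reverse-bump it up through P; the value ejected from row 1 is w(i).

Step i=6: Q has 6 at row 2, column 2; remove 6 from row 2 of P and reverse-bump: 6 enters row 1 and ejects 5. So w(6) = 5. P is now [[1, 3, 4, 6], [2]].
Step i=5: Q has 5 at row 2, column 1; remove 2 from row 2 of P and reverse-bump: 2 enters row 1 and ejects 1. So w(5) = 1. P is now [[2, 3, 4, 6]].
Step i=4: Q has 4 at row 1, column 4; remove that cell from P, ejecting 6. So w(4) = 6. P is now [[2, 3, 4]].
Step i=3: Q has 3 at row 1, column 3; remove that cell from P, ejecting 4. So w(3) = 4. P is now [[2, 3]].
Step i=2: Q has 2 at row 1, column 2; remove that cell from P, ejecting 3. So w(2) = 3. P is now [[2]].
Step i=1: Q has 1 at row 1, column 1; remove that cell from P, ejecting 2. So w(1) = 2. P is now [].

So w = 2 3 4 6 1 5.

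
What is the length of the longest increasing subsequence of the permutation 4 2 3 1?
2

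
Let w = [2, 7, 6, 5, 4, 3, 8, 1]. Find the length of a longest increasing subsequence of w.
3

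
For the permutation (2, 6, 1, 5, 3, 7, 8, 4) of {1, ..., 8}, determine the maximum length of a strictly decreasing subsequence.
3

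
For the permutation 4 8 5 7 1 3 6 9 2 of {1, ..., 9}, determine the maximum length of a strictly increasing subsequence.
4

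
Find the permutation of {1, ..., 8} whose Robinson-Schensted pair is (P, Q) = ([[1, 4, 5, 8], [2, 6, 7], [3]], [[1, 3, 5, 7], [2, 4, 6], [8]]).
3 2 6 4 7 5 8 1

Reverse RSK: for i = n, n-1, ..., 1, locate i in Q, remove the corresponding corner cell from P, and reverse-bump its entry up through P; the value ejected from row 1 is w(i).

So w = 3 2 6 4 7 5 8 1.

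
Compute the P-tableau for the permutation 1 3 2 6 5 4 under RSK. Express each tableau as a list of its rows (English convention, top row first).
Insert 1: appended to row 1. P = [[1]].
Insert 3: appended to row 1. P = [[1, 3]].
Insert 2: 2 bumps 3 from row 1; 3 starts row 2. P = [[1, 2], [3]].
Insert 6: appended to row 1. P = [[1, 2, 6], [3]].
Insert 5: 5 bumps 6 from row 1; 6 appends to row 2. P = [[1, 2, 5], [3, 6]].
Insert 4: 4 bumps 5 from row 1; 5 bumps 6 from row 2; 6 starts row 3. P = [[1, 2, 4], [3, 5], [6]].

So P = [[1, 2, 4], [3, 5], [6]].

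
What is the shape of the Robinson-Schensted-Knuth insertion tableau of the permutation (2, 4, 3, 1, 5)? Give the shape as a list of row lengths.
Row-insert each entry into an empty tableau.

After inserting 2: P = [[2]].
After inserting 4: P = [[2, 4]].
After inserting 3: P = [[2, 3], [4]].
After inserting 1: P = [[1, 3], [2], [4]].
After inserting 5: P = [[1, 3, 5], [2], [4]].

The final insertion tableau P = [[1, 3, 5], [2], [4]] has shape [3, 1, 1].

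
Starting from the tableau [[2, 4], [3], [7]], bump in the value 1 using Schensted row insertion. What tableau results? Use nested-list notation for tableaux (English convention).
[[1, 4], [2], [3], [7]]

In row 1, 1 replaces 2 (the leftmost entry greater than 1); 2 is bumped to row 2. In row 2, 2 replaces 3 (the leftmost entry greater than 2); 3 is bumped to row 3. In row 3, 3 replaces 7 (the leftmost entry greater than 3); 7 is bumped to row 4. 7 starts a new row 4. The new tableau is [[1, 4], [2], [3], [7]].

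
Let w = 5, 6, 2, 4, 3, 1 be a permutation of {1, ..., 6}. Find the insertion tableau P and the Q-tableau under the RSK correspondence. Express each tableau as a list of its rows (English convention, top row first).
P = [[1, 3], [2, 6], [4], [5]], Q = [[1, 2], [3, 4], [5], [6]]

Insert each entry of the permutation into P by Schensted row insertion, recording in Q the position of each new cell.

Insert 5: appended to row 1. P = [[5]], Q = [[1]].
Insert 6: appended to row 1. P = [[5, 6]], Q = [[1, 2]].
Insert 2: 2 bumps 5 from row 1; 5 starts row 2. P = [[2, 6], [5]], Q = [[1, 2], [3]].
Insert 4: 4 bumps 6 from row 1; 6 appends to row 2. P = [[2, 4], [5, 6]], Q = [[1, 2], [3, 4]].
Insert 3: 3 bumps 4 from row 1; 4 bumps 5 from row 2; 5 starts row 3. P = [[2, 3], [4, 6], [5]], Q = [[1, 2], [3, 4], [5]].
Insert 1: 1 bumps 2 from row 1; 2 bumps 4 from row 2; 4 bumps 5 from row 3; 5 starts row 4. P = [[1, 3], [2, 6], [4], [5]], Q = [[1, 2], [3, 4], [5], [6]].

So P = [[1, 3], [2, 6], [4], [5]], Q = [[1, 2], [3, 4], [5], [6]].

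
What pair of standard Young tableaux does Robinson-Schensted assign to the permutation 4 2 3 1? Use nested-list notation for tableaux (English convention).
Insert each entry of the permutation into P by Schensted row insertion, recording in Q the position of each new cell.

After inserting 4: P = [[4]].
After inserting 2: P = [[2], [4]].
After inserting 3: P = [[2, 3], [4]].
After inserting 1: P = [[1, 3], [2], [4]].

So P = [[1, 3], [2], [4]], Q = [[1, 3], [2], [4]].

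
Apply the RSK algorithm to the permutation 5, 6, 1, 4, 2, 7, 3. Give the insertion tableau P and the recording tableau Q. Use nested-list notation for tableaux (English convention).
Insert each entry of the permutation into P by Schensted row insertion, recording in Q the position of each new cell.

Insert 5: appended to row 1. P = [[5]].
Insert 6: appended to row 1. P = [[5, 6]].
Insert 1: 1 bumps 5 from row 1; 5 starts row 2. P = [[1, 6], [5]].
Insert 4: 4 bumps 6 from row 1; 6 appends to row 2. P = [[1, 4], [5, 6]].
Insert 2: 2 bumps 4 from row 1; 4 bumps 5 from row 2; 5 starts row 3. P = [[1, 2], [4, 6], [5]].
Insert 7: appended to row 1. P = [[1, 2, 7], [4, 6], [5]].
Insert 3: 3 bumps 7 from row 1; 7 appends to row 2. P = [[1, 2, 3], [4, 6, 7], [5]].

So P = [[1, 2, 3], [4, 6, 7], [5]], Q = [[1, 2, 6], [3, 4, 7], [5]].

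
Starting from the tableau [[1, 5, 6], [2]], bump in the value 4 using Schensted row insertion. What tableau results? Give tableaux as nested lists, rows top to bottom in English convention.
In row 1, 4 replaces 5 (the leftmost entry greater than 4); 5 is bumped to row 2. 5 is appended to row 2. The new tableau is [[1, 4, 6], [2, 5]].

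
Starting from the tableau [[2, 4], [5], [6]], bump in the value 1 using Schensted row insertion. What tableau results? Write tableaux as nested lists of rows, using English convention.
In row 1, 1 replaces 2 (the leftmost entry greater than 1); 2 is bumped to row 2. In row 2, 2 replaces 5 (the leftmost entry greater than 2); 5 is bumped to row 3. In row 3, 5 replaces 6 (the leftmost entry greater than 5); 6 is bumped to row 4. 6 starts a new row 4. The new tableau is [[1, 4], [2], [5], [6]].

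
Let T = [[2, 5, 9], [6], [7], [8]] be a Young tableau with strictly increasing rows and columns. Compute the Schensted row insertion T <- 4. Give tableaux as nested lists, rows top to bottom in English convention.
In row 1, 4 replaces 5 (the leftmost entry greater than 4); 5 is bumped to row 2. In row 2, 5 replaces 6 (the leftmost entry greater than 5); 6 is bumped to row 3. In row 3, 6 replaces 7 (the leftmost entry greater than 6); 7 is bumped to row 4. In row 4, 7 replaces 8 (the leftmost entry greater than 7); 8 is bumped to row 5. 8 starts a new row 5. The new tableau is [[2, 4, 9], [5], [6], [7], [8]].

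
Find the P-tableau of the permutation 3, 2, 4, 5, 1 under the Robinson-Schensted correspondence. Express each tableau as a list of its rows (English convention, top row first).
Insert 3: appended to row 1. P = [[3]].
Insert 2: 2 bumps 3 from row 1; 3 starts row 2. P = [[2], [3]].
Insert 4: appended to row 1. P = [[2, 4], [3]].
Insert 5: appended to row 1. P = [[2, 4, 5], [3]].
Insert 1: 1 bumps 2 from row 1; 2 bumps 3 from row 2; 3 starts row 3. P = [[1, 4, 5], [2], [3]].

So P = [[1, 4, 5], [2], [3]].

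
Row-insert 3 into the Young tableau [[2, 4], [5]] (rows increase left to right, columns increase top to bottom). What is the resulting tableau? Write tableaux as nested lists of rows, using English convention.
[[2, 3], [4], [5]]

In row 1, 3 replaces 4 (the leftmost entry greater than 3); 4 is bumped to row 2. In row 2, 4 replaces 5 (the leftmost entry greater than 4); 5 is bumped to row 3. 5 starts a new row 3. The new tableau is [[2, 3], [4], [5]].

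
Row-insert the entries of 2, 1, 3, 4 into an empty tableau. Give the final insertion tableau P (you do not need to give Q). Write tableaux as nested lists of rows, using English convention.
P = [[1, 3, 4], [2]]

After inserting 2: P = [[2]].
After inserting 1: P = [[1], [2]].
After inserting 3: P = [[1, 3], [2]].
After inserting 4: P = [[1, 3, 4], [2]].

So P = [[1, 3, 4], [2]].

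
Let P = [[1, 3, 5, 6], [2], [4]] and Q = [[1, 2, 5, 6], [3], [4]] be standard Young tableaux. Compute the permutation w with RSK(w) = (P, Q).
2 4 3 1 5 6

Reverse the RSK construction: for i from n down to 1, find the cell of Q containing i, remove the entry at that cell from P, and reverse-bump it up through P; the value ejected from row 1 is w(i).

Step i=6: Q has 6 at row 1, column 4; remove that cell from P, ejecting 6. So w(6) = 6. P is now [[1, 3, 5], [2], [4]].
Step i=5: Q has 5 at row 1, column 3; remove that cell from P, ejecting 5. So w(5) = 5. P is now [[1, 3], [2], [4]].
Step i=4: Q has 4 at row 3, column 1; remove 4 from row 3 of P and reverse-bump: 4 enters row 2 and ejects 2; 2 enters row 1 and ejects 1. So w(4) = 1. P is now [[2, 3], [4]].
Step i=3: Q has 3 at row 2, column 1; remove 4 from row 2 of P and reverse-bump: 4 enters row 1 and ejects 3. So w(3) = 3. P is now [[2, 4]].
Step i=2: Q has 2 at row 1, column 2; remove that cell from P, ejecting 4. So w(2) = 4. P is now [[2]].
Step i=1: Q has 1 at row 1, column 1; remove that cell from P, ejecting 2. So w(1) = 2. P is now [].

So w = 2 4 3 1 5 6.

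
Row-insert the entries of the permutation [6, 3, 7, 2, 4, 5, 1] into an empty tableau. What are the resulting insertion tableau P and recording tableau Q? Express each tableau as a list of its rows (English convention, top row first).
Insert each entry of the permutation into P by Schensted row insertion, recording in Q the position of each new cell.

Insert 6: appended to row 1. P = [[6]].
Insert 3: 3 bumps 6 from row 1; 6 starts row 2. P = [[3], [6]].
Insert 7: appended to row 1. P = [[3, 7], [6]].
Insert 2: 2 bumps 3 from row 1; 3 bumps 6 from row 2; 6 starts row 3. P = [[2, 7], [3], [6]].
Insert 4: 4 bumps 7 from row 1; 7 appends to row 2. P = [[2, 4], [3, 7], [6]].
Insert 5: appended to row 1. P = [[2, 4, 5], [3, 7], [6]].
Insert 1: 1 bumps 2 from row 1; 2 bumps 3 from row 2; 3 bumps 6 from row 3; 6 starts row 4. P = [[1, 4, 5], [2, 7], [3], [6]].

So P = [[1, 4, 5], [2, 7], [3], [6]], Q = [[1, 3, 6], [2, 5], [4], [7]].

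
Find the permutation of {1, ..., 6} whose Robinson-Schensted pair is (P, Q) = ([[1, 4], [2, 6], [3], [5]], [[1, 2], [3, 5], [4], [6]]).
5 6 3 2 4 1

Reverse the RSK construction: for i from n down to 1, find the cell of Q containing i, remove the entry at that cell from P, and reverse-bump it up through P; the value ejected from row 1 is w(i).

Step i=6: Q has 6 at row 4, column 1; remove 5 from row 4 of P and reverse-bump: 5 enters row 3 and ejects 3; 3 enters row 2 and ejects 2; 2 enters row 1 and ejects 1. So w(6) = 1. P is now [[2, 4], [3, 6], [5]].
Step i=5: Q has 5 at row 2, column 2; remove 6 from row 2 of P and reverse-bump: 6 enters row 1 and ejects 4. So w(5) = 4. P is now [[2, 6], [3], [5]].
Step i=4: Q has 4 at row 3, column 1; remove 5 from row 3 of P and reverse-bump: 5 enters row 2 and ejects 3; 3 enters row 1 and ejects 2. So w(4) = 2. P is now [[3, 6], [5]].
Step i=3: Q has 3 at row 2, column 1; remove 5 from row 2 of P and reverse-bump: 5 enters row 1 and ejects 3. So w(3) = 3. P is now [[5, 6]].
Step i=2: Q has 2 at row 1, column 2; remove that cell from P, ejecting 6. So w(2) = 6. P is now [[5]].
Step i=1: Q has 1 at row 1, column 1; remove that cell from P, ejecting 5. So w(1) = 5. P is now [].

So w = 5 6 3 2 4 1.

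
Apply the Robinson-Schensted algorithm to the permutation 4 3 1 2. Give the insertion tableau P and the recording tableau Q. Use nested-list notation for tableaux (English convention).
P = [[1, 2], [3], [4]], Q = [[1, 4], [2], [3]]

Insert each entry of the permutation into P by Schensted row insertion, recording in Q the position of each new cell.

Insert 4: appended to row 1. P = [[4]].
Insert 3: 3 bumps 4 from row 1; 4 starts row 2. P = [[3], [4]].
Insert 1: 1 bumps 3 from row 1; 3 bumps 4 from row 2; 4 starts row 3. P = [[1], [3], [4]].
Insert 2: appended to row 1. P = [[1, 2], [3], [4]].

So P = [[1, 2], [3], [4]], Q = [[1, 4], [2], [3]].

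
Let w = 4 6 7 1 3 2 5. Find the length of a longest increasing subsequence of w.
3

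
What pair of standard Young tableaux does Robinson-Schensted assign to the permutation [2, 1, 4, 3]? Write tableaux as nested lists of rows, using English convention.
Insert each entry of the permutation into P by Schensted row insertion, recording in Q the position of each new cell.

After inserting 2: P = [[2]].
After inserting 1: P = [[1], [2]].
After inserting 4: P = [[1, 4], [2]].
After inserting 3: P = [[1, 3], [2, 4]].

So P = [[1, 3], [2, 4]], Q = [[1, 3], [2, 4]].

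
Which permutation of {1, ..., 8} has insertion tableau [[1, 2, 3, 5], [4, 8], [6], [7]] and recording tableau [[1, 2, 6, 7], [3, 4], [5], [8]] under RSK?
7 8 1 6 2 4 5 3

Reverse RSK: for i = n, n-1, ..., 1, locate i in Q, remove the corresponding corner cell from P, and reverse-bump its entry up through P; the value ejected from row 1 is w(i).

So w = 7 8 1 6 2 4 5 3.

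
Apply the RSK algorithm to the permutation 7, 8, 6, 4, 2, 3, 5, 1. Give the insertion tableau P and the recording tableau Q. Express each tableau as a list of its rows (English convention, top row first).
P = [[1, 3, 5], [2, 8], [4], [6], [7]], Q = [[1, 2, 7], [3, 6], [4], [5], [8]]

Insert each entry of the permutation into P by Schensted row insertion, recording in Q the position of each new cell.

Insert 7: appended to row 1. P = [[7]].
Insert 8: appended to row 1. P = [[7, 8]].
Insert 6: 6 bumps 7 from row 1; 7 starts row 2. P = [[6, 8], [7]].
Insert 4: 4 bumps 6 from row 1; 6 bumps 7 from row 2; 7 starts row 3. P = [[4, 8], [6], [7]].
Insert 2: 2 bumps 4 from row 1; 4 bumps 6 from row 2; 6 bumps 7 from row 3; 7 starts row 4. P = [[2, 8], [4], [6], [7]].
Insert 3: 3 bumps 8 from row 1; 8 appends to row 2. P = [[2, 3], [4, 8], [6], [7]].
Insert 5: appended to row 1. P = [[2, 3, 5], [4, 8], [6], [7]].
Insert 1: 1 bumps 2 from row 1; 2 bumps 4 from row 2; 4 bumps 6 from row 3; 6 bumps 7 from row 4; 7 starts row 5. P = [[1, 3, 5], [2, 8], [4], [6], [7]].

So P = [[1, 3, 5], [2, 8], [4], [6], [7]], Q = [[1, 2, 7], [3, 6], [4], [5], [8]].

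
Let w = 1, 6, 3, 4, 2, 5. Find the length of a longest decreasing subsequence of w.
3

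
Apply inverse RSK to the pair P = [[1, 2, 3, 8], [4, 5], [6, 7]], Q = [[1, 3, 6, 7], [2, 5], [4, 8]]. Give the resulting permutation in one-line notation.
6 4 7 1 2 5 8 3

Reverse the RSK construction: for i from n down to 1, find the cell of Q containing i, remove the entry at that cell from P, and reverse-bump it up through P; the value ejected from row 1 is w(i).

Step i=8: Q has 8 at row 3, column 2; remove 7 from row 3 of P and reverse-bump: 7 enters row 2 and ejects 5; 5 enters row 1 and ejects 3. So w(8) = 3. P is now [[1, 2, 5, 8], [4, 7], [6]].
Step i=7: Q has 7 at row 1, column 4; remove that cell from P, ejecting 8. So w(7) = 8. P is now [[1, 2, 5], [4, 7], [6]].
Step i=6: Q has 6 at row 1, column 3; remove that cell from P, ejecting 5. So w(6) = 5. P is now [[1, 2], [4, 7], [6]].
Step i=5: Q has 5 at row 2, column 2; remove 7 from row 2 of P and reverse-bump: 7 enters row 1 and ejects 2. So w(5) = 2. P is now [[1, 7], [4], [6]].
Step i=4: Q has 4 at row 3, column 1; remove 6 from row 3 of P and reverse-bump: 6 enters row 2 and ejects 4; 4 enters row 1 and ejects 1. So w(4) = 1. P is now [[4, 7], [6]].
Step i=3: Q has 3 at row 1, column 2; remove that cell from P, ejecting 7. So w(3) = 7. P is now [[4], [6]].
Step i=2: Q has 2 at row 2, column 1; remove 6 from row 2 of P and reverse-bump: 6 enters row 1 and ejects 4. So w(2) = 4. P is now [[6]].
Step i=1: Q has 1 at row 1, column 1; remove that cell from P, ejecting 6. So w(1) = 6. P is now [].

So w = 6 4 7 1 2 5 8 3.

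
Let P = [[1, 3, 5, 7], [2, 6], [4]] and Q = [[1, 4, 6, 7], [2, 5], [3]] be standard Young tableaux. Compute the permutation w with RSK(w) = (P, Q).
Reverse the RSK construction: for i from n down to 1, find the cell of Q containing i, remove the entry at that cell from P, and reverse-bump it up through P; the value ejected from row 1 is w(i).

Step i=7: Q has 7 at row 1, column 4; remove that cell from P, ejecting 7. So w(7) = 7. P is now [[1, 3, 5], [2, 6], [4]].
Step i=6: Q has 6 at row 1, column 3; remove that cell from P, ejecting 5. So w(6) = 5. P is now [[1, 3], [2, 6], [4]].
Step i=5: Q has 5 at row 2, column 2; remove 6 from row 2 of P and reverse-bump: 6 enters row 1 and ejects 3. So w(5) = 3. P is now [[1, 6], [2], [4]].
Step i=4: Q has 4 at row 1, column 2; remove that cell from P, ejecting 6. So w(4) = 6. P is now [[1], [2], [4]].
Step i=3: Q has 3 at row 3, column 1; remove 4 from row 3 of P and reverse-bump: 4 enters row 2 and ejects 2; 2 enters row 1 and ejects 1. So w(3) = 1. P is now [[2], [4]].
Step i=2: Q has 2 at row 2, column 1; remove 4 from row 2 of P and reverse-bump: 4 enters row 1 and ejects 2. So w(2) = 2. P is now [[4]].
Step i=1: Q has 1 at row 1, column 1; remove that cell from P, ejecting 4. So w(1) = 4. P is now [].

So w = 4 2 1 6 3 5 7.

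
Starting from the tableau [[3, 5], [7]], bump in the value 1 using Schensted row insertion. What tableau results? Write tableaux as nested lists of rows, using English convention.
In row 1, 1 replaces 3 (the leftmost entry greater than 1); 3 is bumped to row 2. In row 2, 3 replaces 7 (the leftmost entry greater than 3); 7 is bumped to row 3. 7 starts a new row 3. The new tableau is [[1, 5], [3], [7]].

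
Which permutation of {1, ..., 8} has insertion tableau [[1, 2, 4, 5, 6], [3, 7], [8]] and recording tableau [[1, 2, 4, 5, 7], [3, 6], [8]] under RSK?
Reverse RSK: for i = n, n-1, ..., 1, locate i in Q, remove the corresponding corner cell from P, and reverse-bump its entry up through P; the value ejected from row 1 is w(i).

So w = 1 3 2 4 8 5 7 6.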